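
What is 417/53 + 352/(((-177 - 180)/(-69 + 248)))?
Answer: -3190555/18921 ≈ -168.63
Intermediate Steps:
417/53 + 352/(((-177 - 180)/(-69 + 248))) = 417*(1/53) + 352/((-357/179)) = 417/53 + 352/((-357*1/179)) = 417/53 + 352/(-357/179) = 417/53 + 352*(-179/357) = 417/53 - 63008/357 = -3190555/18921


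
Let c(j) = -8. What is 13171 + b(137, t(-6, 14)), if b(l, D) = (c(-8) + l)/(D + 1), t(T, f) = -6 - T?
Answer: 13300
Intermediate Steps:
b(l, D) = (-8 + l)/(1 + D) (b(l, D) = (-8 + l)/(D + 1) = (-8 + l)/(1 + D))
13171 + b(137, t(-6, 14)) = 13171 + (-8 + 137)/(1 + (-6 - 1*(-6))) = 13171 + 129/(1 + (-6 + 6)) = 13171 + 129/(1 + 0) = 13171 + 129/1 = 13171 + 1*129 = 13171 + 129 = 13300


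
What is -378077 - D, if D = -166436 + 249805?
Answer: -461446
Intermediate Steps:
D = 83369
-378077 - D = -378077 - 1*83369 = -378077 - 83369 = -461446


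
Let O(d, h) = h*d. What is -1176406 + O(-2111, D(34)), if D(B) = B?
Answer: -1248180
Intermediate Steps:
O(d, h) = d*h
-1176406 + O(-2111, D(34)) = -1176406 - 2111*34 = -1176406 - 71774 = -1248180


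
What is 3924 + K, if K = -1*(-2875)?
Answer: 6799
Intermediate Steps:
K = 2875
3924 + K = 3924 + 2875 = 6799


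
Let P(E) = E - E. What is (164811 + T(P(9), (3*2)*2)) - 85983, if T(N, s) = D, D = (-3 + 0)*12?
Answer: 78792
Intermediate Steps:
P(E) = 0
D = -36 (D = -3*12 = -36)
T(N, s) = -36
(164811 + T(P(9), (3*2)*2)) - 85983 = (164811 - 36) - 85983 = 164775 - 85983 = 78792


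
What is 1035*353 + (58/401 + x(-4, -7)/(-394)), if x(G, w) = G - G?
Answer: 146507413/401 ≈ 3.6536e+5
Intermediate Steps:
x(G, w) = 0
1035*353 + (58/401 + x(-4, -7)/(-394)) = 1035*353 + (58/401 + 0/(-394)) = 365355 + (58*(1/401) + 0*(-1/394)) = 365355 + (58/401 + 0) = 365355 + 58/401 = 146507413/401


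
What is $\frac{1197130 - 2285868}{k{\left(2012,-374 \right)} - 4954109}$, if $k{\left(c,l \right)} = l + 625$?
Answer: $\frac{77767}{353847} \approx 0.21978$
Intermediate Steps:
$k{\left(c,l \right)} = 625 + l$
$\frac{1197130 - 2285868}{k{\left(2012,-374 \right)} - 4954109} = \frac{1197130 - 2285868}{\left(625 - 374\right) - 4954109} = \frac{1197130 + \left(-2480682 + 194814\right)}{251 - 4954109} = \frac{1197130 - 2285868}{-4953858} = \left(-1088738\right) \left(- \frac{1}{4953858}\right) = \frac{77767}{353847}$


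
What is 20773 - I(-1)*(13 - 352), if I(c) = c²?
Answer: 21112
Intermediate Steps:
20773 - I(-1)*(13 - 352) = 20773 - (-1)²*(13 - 352) = 20773 - (-339) = 20773 - 1*(-339) = 20773 + 339 = 21112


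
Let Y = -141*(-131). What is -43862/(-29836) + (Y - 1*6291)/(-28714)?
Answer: 32001821/30596818 ≈ 1.0459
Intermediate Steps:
Y = 18471
-43862/(-29836) + (Y - 1*6291)/(-28714) = -43862/(-29836) + (18471 - 1*6291)/(-28714) = -43862*(-1/29836) + (18471 - 6291)*(-1/28714) = 21931/14918 + 12180*(-1/28714) = 21931/14918 - 870/2051 = 32001821/30596818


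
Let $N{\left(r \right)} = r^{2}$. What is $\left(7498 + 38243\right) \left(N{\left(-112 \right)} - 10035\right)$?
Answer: $114764169$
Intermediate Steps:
$\left(7498 + 38243\right) \left(N{\left(-112 \right)} - 10035\right) = \left(7498 + 38243\right) \left(\left(-112\right)^{2} - 10035\right) = 45741 \left(12544 - 10035\right) = 45741 \cdot 2509 = 114764169$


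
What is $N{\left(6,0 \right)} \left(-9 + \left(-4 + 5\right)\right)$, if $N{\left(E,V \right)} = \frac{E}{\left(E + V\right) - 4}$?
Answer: $-24$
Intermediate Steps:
$N{\left(E,V \right)} = \frac{E}{-4 + E + V}$
$N{\left(6,0 \right)} \left(-9 + \left(-4 + 5\right)\right) = \frac{6}{-4 + 6 + 0} \left(-9 + \left(-4 + 5\right)\right) = \frac{6}{2} \left(-9 + 1\right) = 6 \cdot \frac{1}{2} \left(-8\right) = 3 \left(-8\right) = -24$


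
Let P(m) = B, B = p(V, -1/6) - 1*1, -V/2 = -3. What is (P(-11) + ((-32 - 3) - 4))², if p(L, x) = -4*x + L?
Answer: 10000/9 ≈ 1111.1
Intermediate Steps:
V = 6 (V = -2*(-3) = 6)
p(L, x) = L - 4*x
B = 17/3 (B = (6 - (-4)/6) - 1*1 = (6 - (-4)/6) - 1 = (6 - 4*(-⅙)) - 1 = (6 + ⅔) - 1 = 20/3 - 1 = 17/3 ≈ 5.6667)
P(m) = 17/3
(P(-11) + ((-32 - 3) - 4))² = (17/3 + ((-32 - 3) - 4))² = (17/3 + (-35 - 4))² = (17/3 - 39)² = (-100/3)² = 10000/9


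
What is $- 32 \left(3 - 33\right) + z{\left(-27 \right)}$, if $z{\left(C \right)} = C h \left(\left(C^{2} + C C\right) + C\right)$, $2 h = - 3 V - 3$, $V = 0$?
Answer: $\frac{117831}{2} \approx 58916.0$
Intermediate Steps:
$h = - \frac{3}{2}$ ($h = \frac{\left(-3\right) 0 - 3}{2} = \frac{0 - 3}{2} = \frac{1}{2} \left(-3\right) = - \frac{3}{2} \approx -1.5$)
$z{\left(C \right)} = - \frac{3 C \left(C + 2 C^{2}\right)}{2}$ ($z{\left(C \right)} = C \left(- \frac{3}{2}\right) \left(\left(C^{2} + C C\right) + C\right) = - \frac{3 C}{2} \left(\left(C^{2} + C^{2}\right) + C\right) = - \frac{3 C}{2} \left(2 C^{2} + C\right) = - \frac{3 C}{2} \left(C + 2 C^{2}\right) = - \frac{3 C \left(C + 2 C^{2}\right)}{2}$)
$- 32 \left(3 - 33\right) + z{\left(-27 \right)} = - 32 \left(3 - 33\right) + \left(-27\right)^{2} \left(- \frac{3}{2} - -81\right) = \left(-32\right) \left(-30\right) + 729 \left(- \frac{3}{2} + 81\right) = 960 + 729 \cdot \frac{159}{2} = 960 + \frac{115911}{2} = \frac{117831}{2}$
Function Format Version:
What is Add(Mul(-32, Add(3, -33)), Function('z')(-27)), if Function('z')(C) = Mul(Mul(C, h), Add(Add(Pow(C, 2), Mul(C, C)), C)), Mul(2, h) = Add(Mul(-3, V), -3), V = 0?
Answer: Rational(117831, 2) ≈ 58916.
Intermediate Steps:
h = Rational(-3, 2) (h = Mul(Rational(1, 2), Add(Mul(-3, 0), -3)) = Mul(Rational(1, 2), Add(0, -3)) = Mul(Rational(1, 2), -3) = Rational(-3, 2) ≈ -1.5000)
Function('z')(C) = Mul(Rational(-3, 2), C, Add(C, Mul(2, Pow(C, 2)))) (Function('z')(C) = Mul(Mul(C, Rational(-3, 2)), Add(Add(Pow(C, 2), Mul(C, C)), C)) = Mul(Mul(Rational(-3, 2), C), Add(Add(Pow(C, 2), Pow(C, 2)), C)) = Mul(Mul(Rational(-3, 2), C), Add(Mul(2, Pow(C, 2)), C)) = Mul(Mul(Rational(-3, 2), C), Add(C, Mul(2, Pow(C, 2)))) = Mul(Rational(-3, 2), C, Add(C, Mul(2, Pow(C, 2)))))
Add(Mul(-32, Add(3, -33)), Function('z')(-27)) = Add(Mul(-32, Add(3, -33)), Mul(Pow(-27, 2), Add(Rational(-3, 2), Mul(-3, -27)))) = Add(Mul(-32, -30), Mul(729, Add(Rational(-3, 2), 81))) = Add(960, Mul(729, Rational(159, 2))) = Add(960, Rational(115911, 2)) = Rational(117831, 2)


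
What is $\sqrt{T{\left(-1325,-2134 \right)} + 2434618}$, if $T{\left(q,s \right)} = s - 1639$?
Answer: $\sqrt{2430845} \approx 1559.1$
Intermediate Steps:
$T{\left(q,s \right)} = -1639 + s$
$\sqrt{T{\left(-1325,-2134 \right)} + 2434618} = \sqrt{\left(-1639 - 2134\right) + 2434618} = \sqrt{-3773 + 2434618} = \sqrt{2430845}$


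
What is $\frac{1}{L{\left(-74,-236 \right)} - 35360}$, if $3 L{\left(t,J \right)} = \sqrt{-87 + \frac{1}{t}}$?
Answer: $- \frac{23549760}{832719520039} - \frac{3 i \sqrt{476486}}{832719520039} \approx -2.8281 \cdot 10^{-5} - 2.4868 \cdot 10^{-9} i$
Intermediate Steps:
$L{\left(t,J \right)} = \frac{\sqrt{-87 + \frac{1}{t}}}{3}$
$\frac{1}{L{\left(-74,-236 \right)} - 35360} = \frac{1}{\frac{\sqrt{-87 + \frac{1}{-74}}}{3} - 35360} = \frac{1}{\frac{\sqrt{-87 - \frac{1}{74}}}{3} - 35360} = \frac{1}{\frac{\sqrt{- \frac{6439}{74}}}{3} - 35360} = \frac{1}{\frac{\frac{1}{74} i \sqrt{476486}}{3} - 35360} = \frac{1}{\frac{i \sqrt{476486}}{222} - 35360} = \frac{1}{-35360 + \frac{i \sqrt{476486}}{222}}$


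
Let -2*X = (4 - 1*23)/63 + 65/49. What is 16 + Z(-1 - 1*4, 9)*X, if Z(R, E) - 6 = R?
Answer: 6830/441 ≈ 15.488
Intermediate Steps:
Z(R, E) = 6 + R
X = -226/441 (X = -((4 - 1*23)/63 + 65/49)/2 = -((4 - 23)*(1/63) + 65*(1/49))/2 = -(-19*1/63 + 65/49)/2 = -(-19/63 + 65/49)/2 = -½*452/441 = -226/441 ≈ -0.51247)
16 + Z(-1 - 1*4, 9)*X = 16 + (6 + (-1 - 1*4))*(-226/441) = 16 + (6 + (-1 - 4))*(-226/441) = 16 + (6 - 5)*(-226/441) = 16 + 1*(-226/441) = 16 - 226/441 = 6830/441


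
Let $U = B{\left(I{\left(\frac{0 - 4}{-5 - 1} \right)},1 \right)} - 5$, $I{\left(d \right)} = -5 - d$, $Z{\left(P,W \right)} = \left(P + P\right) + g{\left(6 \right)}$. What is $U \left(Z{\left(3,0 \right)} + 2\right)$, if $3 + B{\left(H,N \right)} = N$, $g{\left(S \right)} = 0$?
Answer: $-56$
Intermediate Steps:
$Z{\left(P,W \right)} = 2 P$ ($Z{\left(P,W \right)} = \left(P + P\right) + 0 = 2 P + 0 = 2 P$)
$B{\left(H,N \right)} = -3 + N$
$U = -7$ ($U = \left(-3 + 1\right) - 5 = -2 - 5 = -7$)
$U \left(Z{\left(3,0 \right)} + 2\right) = - 7 \left(2 \cdot 3 + 2\right) = - 7 \left(6 + 2\right) = \left(-7\right) 8 = -56$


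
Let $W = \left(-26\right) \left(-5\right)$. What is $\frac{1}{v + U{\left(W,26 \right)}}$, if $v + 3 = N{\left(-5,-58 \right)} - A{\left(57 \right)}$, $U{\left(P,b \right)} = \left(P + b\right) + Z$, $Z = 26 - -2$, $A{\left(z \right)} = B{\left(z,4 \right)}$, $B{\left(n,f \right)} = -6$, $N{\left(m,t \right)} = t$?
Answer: $\frac{1}{129} \approx 0.0077519$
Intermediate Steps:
$W = 130$
$A{\left(z \right)} = -6$
$Z = 28$ ($Z = 26 + 2 = 28$)
$U{\left(P,b \right)} = 28 + P + b$ ($U{\left(P,b \right)} = \left(P + b\right) + 28 = 28 + P + b$)
$v = -55$ ($v = -3 - 52 = -55$)
$\frac{1}{v + U{\left(W,26 \right)}} = \frac{1}{-55 + \left(28 + 130 + 26\right)} = \frac{1}{-55 + 184} = \frac{1}{129}$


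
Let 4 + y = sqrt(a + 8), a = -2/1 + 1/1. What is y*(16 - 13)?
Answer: -12 + 3*sqrt(7) ≈ -4.0627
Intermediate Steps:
a = -1 (a = -2*1 + 1*1 = -2 + 1 = -1)
y = -4 + sqrt(7) (y = -4 + sqrt(-1 + 8) = -4 + sqrt(7) ≈ -1.3542)
y*(16 - 13) = (-4 + sqrt(7))*(16 - 13) = (-4 + sqrt(7))*3 = -12 + 3*sqrt(7)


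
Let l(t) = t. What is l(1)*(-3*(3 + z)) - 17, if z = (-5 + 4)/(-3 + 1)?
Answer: -55/2 ≈ -27.500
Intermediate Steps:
z = ½ (z = -1/(-2) = -1*(-½) = ½ ≈ 0.50000)
l(1)*(-3*(3 + z)) - 17 = 1*(-3*(3 + ½)) - 17 = 1*(-3*7/2) - 17 = 1*(-21/2) - 17 = -21/2 - 17 = -55/2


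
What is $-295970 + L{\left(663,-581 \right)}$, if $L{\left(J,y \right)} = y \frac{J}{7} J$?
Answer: $-36780197$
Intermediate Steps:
$L{\left(J,y \right)} = \frac{y J^{2}}{7}$ ($L{\left(J,y \right)} = y J \frac{1}{7} J = y \frac{J}{7} J = \frac{J y}{7} J = \frac{y J^{2}}{7}$)
$-295970 + L{\left(663,-581 \right)} = -295970 + \frac{1}{7} \left(-581\right) 663^{2} = -295970 + \frac{1}{7} \left(-581\right) 439569 = -295970 - 36484227 = -36780197$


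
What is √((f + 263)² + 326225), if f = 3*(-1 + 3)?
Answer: √398586 ≈ 631.34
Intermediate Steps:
f = 6 (f = 3*2 = 6)
√((f + 263)² + 326225) = √((6 + 263)² + 326225) = √(269² + 326225) = √(72361 + 326225) = √398586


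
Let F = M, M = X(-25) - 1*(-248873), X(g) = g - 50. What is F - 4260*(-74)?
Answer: 564038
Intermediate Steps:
X(g) = -50 + g
M = 248798 (M = (-50 - 25) - 1*(-248873) = -75 + 248873 = 248798)
F = 248798
F - 4260*(-74) = 248798 - 4260*(-74) = 248798 - 1*(-315240) = 248798 + 315240 = 564038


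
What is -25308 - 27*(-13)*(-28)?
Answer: -35136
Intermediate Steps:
-25308 - 27*(-13)*(-28) = -25308 - (-351)*(-28) = -25308 - 1*9828 = -25308 - 9828 = -35136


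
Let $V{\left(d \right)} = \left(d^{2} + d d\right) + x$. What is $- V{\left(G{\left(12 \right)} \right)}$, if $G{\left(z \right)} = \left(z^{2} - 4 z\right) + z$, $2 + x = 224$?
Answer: $-23550$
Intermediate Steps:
$x = 222$ ($x = -2 + 224 = 222$)
$G{\left(z \right)} = z^{2} - 3 z$
$V{\left(d \right)} = 222 + 2 d^{2}$ ($V{\left(d \right)} = \left(d^{2} + d d\right) + 222 = \left(d^{2} + d^{2}\right) + 222 = 2 d^{2} + 222 = 222 + 2 d^{2}$)
$- V{\left(G{\left(12 \right)} \right)} = - (222 + 2 \left(12 \left(-3 + 12\right)\right)^{2}) = - (222 + 2 \left(12 \cdot 9\right)^{2}) = - (222 + 2 \cdot 108^{2}) = - (222 + 2 \cdot 11664) = - (222 + 23328) = \left(-1\right) 23550 = -23550$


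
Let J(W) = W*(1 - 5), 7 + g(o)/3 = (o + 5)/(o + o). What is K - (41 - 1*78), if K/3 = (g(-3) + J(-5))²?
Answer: 49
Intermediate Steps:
g(o) = -21 + 3*(5 + o)/(2*o) (g(o) = -21 + 3*((o + 5)/(o + o)) = -21 + 3*((5 + o)/((2*o))) = -21 + 3*((5 + o)*(1/(2*o))) = -21 + 3*((5 + o)/(2*o)) = -21 + 3*(5 + o)/(2*o))
J(W) = -4*W (J(W) = W*(-4) = -4*W)
K = 12 (K = 3*((3/2)*(5 - 13*(-3))/(-3) - 4*(-5))² = 3*((3/2)*(-⅓)*(5 + 39) + 20)² = 3*((3/2)*(-⅓)*44 + 20)² = 3*(-22 + 20)² = 3*(-2)² = 3*4 = 12)
K - (41 - 1*78) = 12 - (41 - 1*78) = 12 - (41 - 78) = 12 - 1*(-37) = 12 + 37 = 49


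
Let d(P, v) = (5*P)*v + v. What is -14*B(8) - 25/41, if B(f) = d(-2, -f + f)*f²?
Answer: -25/41 ≈ -0.60976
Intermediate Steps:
d(P, v) = v + 5*P*v (d(P, v) = 5*P*v + v = v + 5*P*v)
B(f) = 0 (B(f) = ((-f + f)*(1 + 5*(-2)))*f² = (0*(1 - 10))*f² = (0*(-9))*f² = 0*f² = 0)
-14*B(8) - 25/41 = -14*0 - 25/41 = 0 - 25*1/41 = 0 - 25/41 = -25/41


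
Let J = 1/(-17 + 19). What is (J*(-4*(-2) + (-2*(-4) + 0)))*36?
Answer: 288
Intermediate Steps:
J = 1/2 ≈ 0.50000
(J*(-4*(-2) + (-2*(-4) + 0)))*36 = ((-4*(-2) + (-2*(-4) + 0))/2)*36 = ((8 + (8 + 0))/2)*36 = ((8 + 8)/2)*36 = ((1/2)*16)*36 = 8*36 = 288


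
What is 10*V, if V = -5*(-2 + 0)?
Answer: 100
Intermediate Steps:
V = 10 (V = -5*(-2) = 10)
10*V = 10*10 = 100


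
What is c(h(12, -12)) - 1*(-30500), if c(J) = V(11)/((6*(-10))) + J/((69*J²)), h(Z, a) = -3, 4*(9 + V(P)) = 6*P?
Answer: 50507785/1656 ≈ 30500.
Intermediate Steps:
V(P) = -9 + 3*P/2 (V(P) = -9 + (6*P)/4 = -9 + 3*P/2)
c(J) = -⅛ + 1/(69*J) (c(J) = (-9 + (3/2)*11)/((6*(-10))) + J/((69*J²)) = (-9 + 33/2)/(-60) + J*(1/(69*J²)) = (15/2)*(-1/60) + 1/(69*J) = -⅛ + 1/(69*J))
c(h(12, -12)) - 1*(-30500) = (1/552)*(8 - 69*(-3))/(-3) - 1*(-30500) = (1/552)*(-⅓)*(8 + 207) + 30500 = (1/552)*(-⅓)*215 + 30500 = -215/1656 + 30500 = 50507785/1656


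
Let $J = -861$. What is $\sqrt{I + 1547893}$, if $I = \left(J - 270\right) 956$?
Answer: $\sqrt{466657} \approx 683.12$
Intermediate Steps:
$I = -1081236$ ($I = \left(-861 - 270\right) 956 = \left(-1131\right) 956 = -1081236$)
$\sqrt{I + 1547893} = \sqrt{-1081236 + 1547893} = \sqrt{466657}$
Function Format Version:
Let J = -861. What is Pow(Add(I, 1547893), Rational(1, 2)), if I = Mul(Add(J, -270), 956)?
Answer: Pow(466657, Rational(1, 2)) ≈ 683.12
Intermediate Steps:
I = -1081236 (I = Mul(Add(-861, -270), 956) = Mul(-1131, 956) = -1081236)
Pow(Add(I, 1547893), Rational(1, 2)) = Pow(Add(-1081236, 1547893), Rational(1, 2)) = Pow(466657, Rational(1, 2))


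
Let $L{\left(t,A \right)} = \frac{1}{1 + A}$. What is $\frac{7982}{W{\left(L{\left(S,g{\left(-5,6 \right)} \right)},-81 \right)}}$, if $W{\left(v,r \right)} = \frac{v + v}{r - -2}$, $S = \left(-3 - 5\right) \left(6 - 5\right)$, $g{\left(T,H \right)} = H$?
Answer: $-2207023$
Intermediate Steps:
$S = -8$ ($S = \left(-8\right) 1 = -8$)
$W{\left(v,r \right)} = \frac{2 v}{2 + r}$ ($W{\left(v,r \right)} = \frac{2 v}{r + \left(-27 + 29\right)} = \frac{2 v}{r + 2} = \frac{2 v}{2 + r}$)
$\frac{7982}{W{\left(L{\left(S,g{\left(-5,6 \right)} \right)},-81 \right)}} = \frac{7982}{2 \frac{1}{1 + 6} \frac{1}{2 - 81}} = \frac{7982}{2 \cdot \frac{1}{7} \frac{1}{-79}} = \frac{7982}{2 \cdot \frac{1}{7} \left(- \frac{1}{79}\right)} = \frac{7982}{- \frac{2}{553}} = 7982 \left(- \frac{553}{2}\right) = -2207023$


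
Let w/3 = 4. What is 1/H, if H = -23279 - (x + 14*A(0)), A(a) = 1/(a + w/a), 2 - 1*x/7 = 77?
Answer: -1/22754 ≈ -4.3948e-5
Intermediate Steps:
x = -525 (x = 14 - 7*77 = 14 - 539 = -525)
w = 12 (w = 3*4 = 12)
A(a) = 1/(a + 12/a)
H = -22754 (H = -23279 - (-525 + 14*(0/(12 + 0²))) = -23279 - (-525 + 14*(0/(12 + 0))) = -23279 - (-525 + 14*(0/12)) = -23279 - (-525 + 14*(0*(1/12))) = -23279 - (-525 + 14*0) = -23279 - (-525 + 0) = -23279 - 1*(-525) = -23279 + 525 = -22754)
1/H = 1/(-22754) = -1/22754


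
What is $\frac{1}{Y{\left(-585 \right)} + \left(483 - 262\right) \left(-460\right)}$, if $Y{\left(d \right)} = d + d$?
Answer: $- \frac{1}{102830} \approx -9.7248 \cdot 10^{-6}$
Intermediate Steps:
$Y{\left(d \right)} = 2 d$
$\frac{1}{Y{\left(-585 \right)} + \left(483 - 262\right) \left(-460\right)} = \frac{1}{2 \left(-585\right) + \left(483 - 262\right) \left(-460\right)} = \frac{1}{-1170 + 221 \left(-460\right)} = \frac{1}{-1170 - 101660} = \frac{1}{-102830} = - \frac{1}{102830}$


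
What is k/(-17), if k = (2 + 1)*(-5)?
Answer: 15/17 ≈ 0.88235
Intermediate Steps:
k = -15 (k = 3*(-5) = -15)
k/(-17) = -15/(-17) = -15*(-1/17) = 15/17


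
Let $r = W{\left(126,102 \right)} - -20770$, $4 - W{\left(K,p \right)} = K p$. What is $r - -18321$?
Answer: $26243$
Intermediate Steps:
$W{\left(K,p \right)} = 4 - K p$
$r = 7922$ ($r = \left(4 - 126 \cdot 102\right) - -20770 = \left(4 - 12852\right) + 20770 = -12848 + 20770 = 7922$)
$r - -18321 = 7922 - -18321 = 7922 + 18321 = 26243$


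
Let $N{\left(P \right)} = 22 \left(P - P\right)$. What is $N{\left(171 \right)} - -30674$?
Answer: $30674$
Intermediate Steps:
$N{\left(P \right)} = 0$ ($N{\left(P \right)} = 22 \cdot 0 = 0$)
$N{\left(171 \right)} - -30674 = 0 - -30674 = 0 + 30674 = 30674$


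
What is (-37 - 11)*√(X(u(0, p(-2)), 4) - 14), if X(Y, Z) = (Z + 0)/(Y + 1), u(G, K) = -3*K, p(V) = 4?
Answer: -48*I*√1738/11 ≈ -181.92*I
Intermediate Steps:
X(Y, Z) = Z/(1 + Y)
(-37 - 11)*√(X(u(0, p(-2)), 4) - 14) = (-37 - 11)*√(4/(1 - 3*4) - 14) = -48*√(4/(1 - 12) - 14) = -48*√(4/(-11) - 14) = -48*√(4*(-1/11) - 14) = -48*√(-4/11 - 14) = -48*I*√1738/11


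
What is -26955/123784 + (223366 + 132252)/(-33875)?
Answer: -44932919137/4193183000 ≈ -10.716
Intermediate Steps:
-26955/123784 + (223366 + 132252)/(-33875) = -26955*1/123784 + 355618*(-1/33875) = -26955/123784 - 355618/33875 = -44932919137/4193183000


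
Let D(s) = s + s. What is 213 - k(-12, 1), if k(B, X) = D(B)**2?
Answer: -363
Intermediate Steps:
D(s) = 2*s
k(B, X) = 4*B**2 (k(B, X) = (2*B)**2 = 4*B**2)
213 - k(-12, 1) = 213 - 4*(-12)**2 = 213 - 4*144 = 213 - 1*576 = 213 - 576 = -363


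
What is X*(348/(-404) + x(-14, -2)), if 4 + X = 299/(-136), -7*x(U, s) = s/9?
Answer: 1483399/288456 ≈ 5.1425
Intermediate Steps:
x(U, s) = -s/63 (x(U, s) = -s/(7*9) = -s/63)
X = -843/136 (X = -4 + 299/(-136) = -4 + 299*(-1/136) = -4 - 299/136 = -843/136 ≈ -6.1985)
X*(348/(-404) + x(-14, -2)) = -843*(348/(-404) - 1/63*(-2))/136 = -843*(348*(-1/404) + 2/63)/136 = -843*(-87/101 + 2/63)/136 = -843/136*(-5279/6363) = 1483399/288456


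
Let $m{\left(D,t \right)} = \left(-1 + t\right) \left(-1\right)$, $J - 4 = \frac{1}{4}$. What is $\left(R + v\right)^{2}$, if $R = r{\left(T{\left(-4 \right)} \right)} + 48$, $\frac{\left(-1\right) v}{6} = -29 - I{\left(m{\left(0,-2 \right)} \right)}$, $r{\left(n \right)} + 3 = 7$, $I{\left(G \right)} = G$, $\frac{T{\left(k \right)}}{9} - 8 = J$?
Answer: $59536$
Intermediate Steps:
$J = \frac{17}{4}$ ($J = 4 + \frac{1}{4} = \frac{17}{4} \approx 4.25$)
$T{\left(k \right)} = \frac{441}{4}$ ($T{\left(k \right)} = 72 + 9 \cdot \frac{17}{4} = 72 + \frac{153}{4} = \frac{441}{4}$)
$m{\left(D,t \right)} = 1 - t$
$r{\left(n \right)} = 4$ ($r{\left(n \right)} = -3 + 7 = 4$)
$v = 192$ ($v = - 6 \left(-29 - \left(1 - -2\right)\right) = - 6 \left(-29 - \left(1 + 2\right)\right) = - 6 \left(-29 - 3\right) = \left(-6\right) \left(-32\right) = 192$)
$R = 52$ ($R = 4 + 48 = 52$)
$\left(R + v\right)^{2} = \left(52 + 192\right)^{2} = 244^{2} = 59536$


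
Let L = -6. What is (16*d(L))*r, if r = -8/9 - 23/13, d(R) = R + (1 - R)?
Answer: -4976/117 ≈ -42.530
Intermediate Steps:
d(R) = 1
r = -311/117 (r = -8*1/9 - 23*1/13 = -8/9 - 23/13 = -311/117 ≈ -2.6581)
(16*d(L))*r = (16*1)*(-311/117) = 16*(-311/117) = -4976/117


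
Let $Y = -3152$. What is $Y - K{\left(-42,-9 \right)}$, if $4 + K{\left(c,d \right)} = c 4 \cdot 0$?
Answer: $-3148$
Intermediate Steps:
$K{\left(c,d \right)} = -4$ ($K{\left(c,d \right)} = -4 + c 4 \cdot 0 = -4 + 4 c 0 = -4 + 0 = -4$)
$Y - K{\left(-42,-9 \right)} = -3152 - -4 = -3152 + 4 = -3148$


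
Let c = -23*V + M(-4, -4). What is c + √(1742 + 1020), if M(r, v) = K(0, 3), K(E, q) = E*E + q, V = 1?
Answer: -20 + √2762 ≈ 32.555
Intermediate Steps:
K(E, q) = q + E² (K(E, q) = E² + q = q + E²)
M(r, v) = 3 (M(r, v) = 3 + 0² = 3 + 0 = 3)
c = -20 (c = -23*1 + 3 = -23 + 3 = -20)
c + √(1742 + 1020) = -20 + √(1742 + 1020) = -20 + √2762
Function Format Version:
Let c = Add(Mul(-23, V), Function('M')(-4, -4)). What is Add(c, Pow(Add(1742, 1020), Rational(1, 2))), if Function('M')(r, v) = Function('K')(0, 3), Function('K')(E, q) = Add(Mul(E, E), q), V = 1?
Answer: Add(-20, Pow(2762, Rational(1, 2))) ≈ 32.555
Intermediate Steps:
Function('K')(E, q) = Add(q, Pow(E, 2)) (Function('K')(E, q) = Add(Pow(E, 2), q) = Add(q, Pow(E, 2)))
Function('M')(r, v) = 3 (Function('M')(r, v) = Add(3, Pow(0, 2)) = Add(3, 0) = 3)
c = -20 (c = Add(Mul(-23, 1), 3) = Add(-23, 3) = -20)
Add(c, Pow(Add(1742, 1020), Rational(1, 2))) = Add(-20, Pow(Add(1742, 1020), Rational(1, 2))) = Add(-20, Pow(2762, Rational(1, 2)))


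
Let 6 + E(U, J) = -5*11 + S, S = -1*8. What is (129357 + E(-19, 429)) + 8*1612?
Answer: 142184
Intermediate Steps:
S = -8
E(U, J) = -69 (E(U, J) = -6 + (-5*11 - 8) = -6 + (-55 - 8) = -6 - 63 = -69)
(129357 + E(-19, 429)) + 8*1612 = (129357 - 69) + 8*1612 = 129288 + 12896 = 142184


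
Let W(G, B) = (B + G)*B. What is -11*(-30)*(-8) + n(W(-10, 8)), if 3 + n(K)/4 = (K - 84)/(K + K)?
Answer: -5279/2 ≈ -2639.5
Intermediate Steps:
W(G, B) = B*(B + G)
n(K) = -12 + 2*(-84 + K)/K (n(K) = -12 + 4*((K - 84)/(K + K)) = -12 + 4*((-84 + K)/((2*K))) = -12 + 4*((-84 + K)*(1/(2*K))) = -12 + 4*((-84 + K)/(2*K)) = -12 + 2*(-84 + K)/K)
-11*(-30)*(-8) + n(W(-10, 8)) = -11*(-30)*(-8) + (-10 - 168*1/(8*(8 - 10))) = 330*(-8) + (-10 - 168/(8*(-2))) = -2640 + (-10 - 168/(-16)) = -2640 + (-10 - 168*(-1/16)) = -2640 + (-10 + 21/2) = -2640 + ½ = -5279/2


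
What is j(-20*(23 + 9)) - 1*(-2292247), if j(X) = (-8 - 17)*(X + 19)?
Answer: 2307772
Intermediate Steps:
j(X) = -475 - 25*X (j(X) = -25*(19 + X) = -475 - 25*X)
j(-20*(23 + 9)) - 1*(-2292247) = (-475 - (-500)*(23 + 9)) - 1*(-2292247) = (-475 - (-500)*32) + 2292247 = (-475 - 25*(-640)) + 2292247 = (-475 + 16000) + 2292247 = 15525 + 2292247 = 2307772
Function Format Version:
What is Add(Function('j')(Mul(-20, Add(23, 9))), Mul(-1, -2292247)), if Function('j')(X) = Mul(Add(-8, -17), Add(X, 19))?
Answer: 2307772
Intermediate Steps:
Function('j')(X) = Add(-475, Mul(-25, X)) (Function('j')(X) = Mul(-25, Add(19, X)) = Add(-475, Mul(-25, X)))
Add(Function('j')(Mul(-20, Add(23, 9))), Mul(-1, -2292247)) = Add(Add(-475, Mul(-25, Mul(-20, Add(23, 9)))), Mul(-1, -2292247)) = Add(Add(-475, Mul(-25, Mul(-20, 32))), 2292247) = Add(Add(-475, Mul(-25, -640)), 2292247) = Add(Add(-475, 16000), 2292247) = Add(15525, 2292247) = 2307772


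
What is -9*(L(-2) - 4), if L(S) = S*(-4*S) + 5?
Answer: 135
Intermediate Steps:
L(S) = 5 - 4*S² (L(S) = -4*S² + 5 = 5 - 4*S²)
-9*(L(-2) - 4) = -9*((5 - 4*(-2)²) - 4) = -9*((5 - 4*4) - 4) = -9*((5 - 16) - 4) = -9*(-11 - 4) = -9*(-15) = 135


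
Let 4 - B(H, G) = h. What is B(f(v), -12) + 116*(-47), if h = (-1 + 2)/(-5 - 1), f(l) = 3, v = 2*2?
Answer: -32687/6 ≈ -5447.8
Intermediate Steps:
v = 4
h = -⅙ (h = 1/(-6) = 1*(-⅙) = -⅙ ≈ -0.16667)
B(H, G) = 25/6 (B(H, G) = 4 - 1*(-⅙) = 4 + ⅙ = 25/6)
B(f(v), -12) + 116*(-47) = 25/6 + 116*(-47) = 25/6 - 5452 = -32687/6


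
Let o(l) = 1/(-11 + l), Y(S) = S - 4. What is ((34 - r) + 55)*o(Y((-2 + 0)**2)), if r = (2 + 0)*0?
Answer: -89/11 ≈ -8.0909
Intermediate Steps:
Y(S) = -4 + S
r = 0 (r = 2*0 = 0)
((34 - r) + 55)*o(Y((-2 + 0)**2)) = ((34 - 1*0) + 55)/(-11 + (-4 + (-2 + 0)**2)) = ((34 + 0) + 55)/(-11 + (-4 + (-2)**2)) = (34 + 55)/(-11 + (-4 + 4)) = 89/(-11 + 0) = 89/(-11) = 89*(-1/11) = -89/11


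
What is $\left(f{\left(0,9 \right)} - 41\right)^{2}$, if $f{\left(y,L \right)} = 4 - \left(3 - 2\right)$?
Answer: $1444$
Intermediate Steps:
$f{\left(y,L \right)} = 3$ ($f{\left(y,L \right)} = 4 - \left(3 - 2\right) = 4 - 1 = 3$)
$\left(f{\left(0,9 \right)} - 41\right)^{2} = \left(3 - 41\right)^{2} = \left(-38\right)^{2} = 1444$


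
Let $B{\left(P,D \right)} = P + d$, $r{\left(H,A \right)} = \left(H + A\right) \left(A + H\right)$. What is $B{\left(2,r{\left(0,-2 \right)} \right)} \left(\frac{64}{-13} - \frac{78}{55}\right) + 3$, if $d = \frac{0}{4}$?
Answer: $- \frac{6923}{715} \approx -9.6825$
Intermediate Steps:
$r{\left(H,A \right)} = \left(A + H\right)^{2}$ ($r{\left(H,A \right)} = \left(A + H\right) \left(A + H\right) = \left(A + H\right)^{2}$)
$d = 0$ ($d = 0 \cdot \frac{1}{4} = 0$)
$B{\left(P,D \right)} = P$ ($B{\left(P,D \right)} = P + 0 = P$)
$B{\left(2,r{\left(0,-2 \right)} \right)} \left(\frac{64}{-13} - \frac{78}{55}\right) + 3 = 2 \left(\frac{64}{-13} - \frac{78}{55}\right) + 3 = 2 \left(64 \left(- \frac{1}{13}\right) - \frac{78}{55}\right) + 3 = 2 \left(- \frac{64}{13} - \frac{78}{55}\right) + 3 = 2 \left(- \frac{4534}{715}\right) + 3 = - \frac{9068}{715} + 3 = - \frac{6923}{715}$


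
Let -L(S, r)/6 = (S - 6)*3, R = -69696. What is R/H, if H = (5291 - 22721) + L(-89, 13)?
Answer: 2904/655 ≈ 4.4336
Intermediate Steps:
L(S, r) = 108 - 18*S (L(S, r) = -6*(S - 6)*3 = -6*(-6 + S)*3 = -6*(-18 + 3*S) = 108 - 18*S)
H = -15720 (H = (5291 - 22721) + (108 - 18*(-89)) = -17430 + (108 + 1602) = -17430 + 1710 = -15720)
R/H = -69696/(-15720) = -69696*(-1/15720) = 2904/655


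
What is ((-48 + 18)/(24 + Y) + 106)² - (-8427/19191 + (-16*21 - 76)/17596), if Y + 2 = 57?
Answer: 1959281823712770/175624255123 ≈ 11156.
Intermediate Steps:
Y = 55 (Y = -2 + 57 = 55)
((-48 + 18)/(24 + Y) + 106)² - (-8427/19191 + (-16*21 - 76)/17596) = ((-48 + 18)/(24 + 55) + 106)² - (-8427/19191 + (-16*21 - 76)/17596) = (-30/79 + 106)² - (-8427*1/19191 + (-336 - 76)*(1/17596)) = (-30*1/79 + 106)² - (-2809/6397 - 412*1/17596) = (-30/79 + 106)² - (-2809/6397 - 103/4399) = (8344/79)² - 1*(-13015682/28140403) = 69622336/6241 + 13015682/28140403 = 1959281823712770/175624255123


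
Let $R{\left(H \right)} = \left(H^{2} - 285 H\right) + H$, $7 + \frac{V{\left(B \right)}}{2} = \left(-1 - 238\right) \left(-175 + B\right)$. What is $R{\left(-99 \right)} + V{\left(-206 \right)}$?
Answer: $220021$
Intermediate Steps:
$V{\left(B \right)} = 83636 - 478 B$ ($V{\left(B \right)} = -14 + 2 \left(-1 - 238\right) \left(-175 + B\right) = -14 + 2 \left(- 239 \left(-175 + B\right)\right) = -14 + 2 \left(41825 - 239 B\right) = -14 - \left(-83650 + 478 B\right) = 83636 - 478 B$)
$R{\left(H \right)} = H^{2} - 284 H$
$R{\left(-99 \right)} + V{\left(-206 \right)} = - 99 \left(-284 - 99\right) + \left(83636 - -98468\right) = \left(-99\right) \left(-383\right) + \left(83636 + 98468\right) = 37917 + 182104 = 220021$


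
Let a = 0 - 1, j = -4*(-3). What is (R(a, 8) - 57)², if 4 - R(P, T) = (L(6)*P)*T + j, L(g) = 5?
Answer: 625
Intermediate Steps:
j = 12
a = -1
R(P, T) = -8 - 5*P*T (R(P, T) = 4 - ((5*P)*T + 12) = 4 - (5*P*T + 12) = 4 - (12 + 5*P*T) = 4 + (-12 - 5*P*T) = -8 - 5*P*T)
(R(a, 8) - 57)² = ((-8 - 5*(-1)*8) - 57)² = ((-8 + 40) - 57)² = (32 - 57)² = (-25)² = 625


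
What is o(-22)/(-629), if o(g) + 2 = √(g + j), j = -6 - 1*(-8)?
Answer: 2/629 - 2*I*√5/629 ≈ 0.0031797 - 0.0071099*I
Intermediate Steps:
j = 2 (j = -6 + 8 = 2)
o(g) = -2 + √(2 + g) (o(g) = -2 + √(g + 2) = -2 + √(2 + g))
o(-22)/(-629) = (-2 + √(2 - 22))/(-629) = (-2 + √(-20))*(-1/629) = (-2 + 2*I*√5)*(-1/629) = 2/629 - 2*I*√5/629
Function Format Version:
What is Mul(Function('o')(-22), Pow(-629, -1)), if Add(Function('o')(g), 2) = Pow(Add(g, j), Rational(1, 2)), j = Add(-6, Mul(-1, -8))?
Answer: Add(Rational(2, 629), Mul(Rational(-2, 629), I, Pow(5, Rational(1, 2)))) ≈ Add(0.0031797, Mul(-0.0071099, I))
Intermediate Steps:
j = 2 (j = Add(-6, 8) = 2)
Function('o')(g) = Add(-2, Pow(Add(2, g), Rational(1, 2))) (Function('o')(g) = Add(-2, Pow(Add(g, 2), Rational(1, 2))) = Add(-2, Pow(Add(2, g), Rational(1, 2))))
Mul(Function('o')(-22), Pow(-629, -1)) = Mul(Add(-2, Pow(Add(2, -22), Rational(1, 2))), Pow(-629, -1)) = Mul(Add(-2, Pow(-20, Rational(1, 2))), Rational(-1, 629)) = Mul(Add(-2, Mul(2, I, Pow(5, Rational(1, 2)))), Rational(-1, 629)) = Add(Rational(2, 629), Mul(Rational(-2, 629), I, Pow(5, Rational(1, 2))))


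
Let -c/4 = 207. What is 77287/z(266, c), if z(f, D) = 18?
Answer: 77287/18 ≈ 4293.7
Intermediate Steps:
c = -828 (c = -4*207 = -828)
77287/z(266, c) = 77287/18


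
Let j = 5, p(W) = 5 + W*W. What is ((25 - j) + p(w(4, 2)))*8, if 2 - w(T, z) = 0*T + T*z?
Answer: 488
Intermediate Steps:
w(T, z) = 2 - T*z (w(T, z) = 2 - (0*T + T*z) = 2 - (0 + T*z) = 2 - T*z)
p(W) = 5 + W**2
((25 - j) + p(w(4, 2)))*8 = ((25 - 1*5) + (5 + (2 - 1*4*2)**2))*8 = ((25 - 5) + (5 + (2 - 8)**2))*8 = (20 + (5 + (-6)**2))*8 = (20 + (5 + 36))*8 = (20 + 41)*8 = 61*8 = 488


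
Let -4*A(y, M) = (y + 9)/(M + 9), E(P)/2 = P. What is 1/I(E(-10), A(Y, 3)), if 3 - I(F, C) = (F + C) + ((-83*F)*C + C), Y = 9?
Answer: 4/2585 ≈ 0.0015474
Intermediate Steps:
E(P) = 2*P
A(y, M) = -(9 + y)/(4*(9 + M)) (A(y, M) = -(y + 9)/(4*(M + 9)) = -(9 + y)/(4*(9 + M)))
I(F, C) = 3 - F - 2*C + 83*C*F (I(F, C) = 3 - ((F + C) + ((-83*F)*C + C)) = 3 - ((C + F) + (-83*C*F + C)) = 3 - ((C + F) + (C - 83*C*F)) = 3 - (F + 2*C - 83*C*F) = 3 + (-F - 2*C + 83*C*F) = 3 - F - 2*C + 83*C*F)
1/I(E(-10), A(Y, 3)) = 1/(3 - 2*(-10) - (-9 - 1*9)/(2*(9 + 3)) + 83*((-9 - 1*9)/(4*(9 + 3)))*(2*(-10))) = 1/(3 - 1*(-20) - (-9 - 9)/(2*12) + 83*((1/4)*(-9 - 9)/12)*(-20)) = 1/(3 + 20 - (-18)/(2*12) + 83*((1/4)*(1/12)*(-18))*(-20)) = 1/(3 + 20 - 2*(-3/8) + 83*(-3/8)*(-20)) = 1/(3 + 20 + 3/4 + 1245/2) = 1/(2585/4) = 4/2585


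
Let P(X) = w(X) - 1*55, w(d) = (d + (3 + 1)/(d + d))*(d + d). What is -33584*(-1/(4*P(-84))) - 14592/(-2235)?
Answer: 74647724/10475445 ≈ 7.1260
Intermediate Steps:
w(d) = 2*d*(d + 2/d) (w(d) = (d + 4/((2*d)))*(2*d) = (d + 4*(1/(2*d)))*(2*d) = (d + 2/d)*(2*d) = 2*d*(d + 2/d))
P(X) = -51 + 2*X² (P(X) = (4 + 2*X²) - 1*55 = (4 + 2*X²) - 55 = -51 + 2*X²)
-33584*(-1/(4*P(-84))) - 14592/(-2235) = -33584*(-1/(4*(-51 + 2*(-84)²))) - 14592/(-2235) = -33584*(-1/(4*(-51 + 2*7056))) - 14592*(-1/2235) = -33584*(-1/(4*(-51 + 14112))) + 4864/745 = -33584/((-4*14061)) + 4864/745 = -33584/(-56244) + 4864/745 = -33584*(-1/56244) + 4864/745 = 8396/14061 + 4864/745 = 74647724/10475445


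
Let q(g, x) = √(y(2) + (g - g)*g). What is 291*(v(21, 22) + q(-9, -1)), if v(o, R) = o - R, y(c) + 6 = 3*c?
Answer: -291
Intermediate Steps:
y(c) = -6 + 3*c
q(g, x) = 0 (q(g, x) = √((-6 + 3*2) + (g - g)*g) = √((-6 + 6) + 0*g) = √(0 + 0) = √0 = 0)
291*(v(21, 22) + q(-9, -1)) = 291*((21 - 1*22) + 0) = 291*((21 - 22) + 0) = 291*(-1 + 0) = 291*(-1) = -291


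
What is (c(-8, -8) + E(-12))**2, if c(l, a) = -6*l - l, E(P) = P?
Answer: 1936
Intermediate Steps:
c(l, a) = -7*l
(c(-8, -8) + E(-12))**2 = (-7*(-8) - 12)**2 = (56 - 12)**2 = 44**2 = 1936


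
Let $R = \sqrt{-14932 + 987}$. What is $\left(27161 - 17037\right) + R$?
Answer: $10124 + i \sqrt{13945} \approx 10124.0 + 118.09 i$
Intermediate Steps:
$R = i \sqrt{13945}$ ($R = \sqrt{-13945} = i \sqrt{13945} \approx 118.09 i$)
$\left(27161 - 17037\right) + R = \left(27161 - 17037\right) + i \sqrt{13945} = 10124 + i \sqrt{13945}$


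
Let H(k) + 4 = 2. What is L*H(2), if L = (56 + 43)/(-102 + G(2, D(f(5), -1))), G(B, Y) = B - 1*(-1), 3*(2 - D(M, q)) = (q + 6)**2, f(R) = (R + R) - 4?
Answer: 2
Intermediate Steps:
f(R) = -4 + 2*R (f(R) = 2*R - 4 = -4 + 2*R)
D(M, q) = 2 - (6 + q)**2/3 (D(M, q) = 2 - (q + 6)**2/3 = 2 - (6 + q)**2/3)
H(k) = -2 (H(k) = -4 + 2 = -2)
G(B, Y) = 1 + B (G(B, Y) = B + 1 = 1 + B)
L = -1 (L = (56 + 43)/(-102 + (1 + 2)) = 99/(-102 + 3) = 99/(-99) = 99*(-1/99) = -1)
L*H(2) = -1*(-2) = 2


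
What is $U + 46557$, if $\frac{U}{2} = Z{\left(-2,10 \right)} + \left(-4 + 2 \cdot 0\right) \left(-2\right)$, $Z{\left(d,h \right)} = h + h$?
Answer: $46613$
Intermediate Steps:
$Z{\left(d,h \right)} = 2 h$
$U = 56$ ($U = 2 \left(2 \cdot 10 + \left(-4 + 2 \cdot 0\right) \left(-2\right)\right) = 2 \left(20 + \left(-4 + 0\right) \left(-2\right)\right) = 2 \left(20 - -8\right) = 2 \left(20 + 8\right) = 2 \cdot 28 = 56$)
$U + 46557 = 56 + 46557 = 46613$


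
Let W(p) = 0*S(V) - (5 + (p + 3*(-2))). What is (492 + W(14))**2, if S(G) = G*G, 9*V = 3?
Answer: 229441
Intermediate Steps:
V = 1/3 (V = (1/9)*3 = 1/3 ≈ 0.33333)
S(G) = G**2
W(p) = 1 - p (W(p) = 0*(1/3)**2 - (5 + (p + 3*(-2))) = 0*(1/9) - (5 + (p - 6)) = 0 - (5 + (-6 + p)) = 0 - (-1 + p) = 0 + (1 - p) = 1 - p)
(492 + W(14))**2 = (492 + (1 - 1*14))**2 = (492 + (1 - 14))**2 = (492 - 13)**2 = 479**2 = 229441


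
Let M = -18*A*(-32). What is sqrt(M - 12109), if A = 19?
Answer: I*sqrt(1165) ≈ 34.132*I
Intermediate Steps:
M = 10944 (M = -18*19*(-32) = -342*(-32) = 10944)
sqrt(M - 12109) = sqrt(10944 - 12109) = sqrt(-1165) = I*sqrt(1165)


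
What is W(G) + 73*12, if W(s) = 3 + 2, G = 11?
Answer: 881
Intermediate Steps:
W(s) = 5
W(G) + 73*12 = 5 + 73*12 = 5 + 876 = 881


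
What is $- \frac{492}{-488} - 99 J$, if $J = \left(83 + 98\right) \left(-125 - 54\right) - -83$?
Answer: $\frac{390312771}{122} \approx 3.1993 \cdot 10^{6}$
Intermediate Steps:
$J = -32316$ ($J = 181 \left(-179\right) + 83 = -32399 + 83 = -32316$)
$- \frac{492}{-488} - 99 J = - \frac{492}{-488} - -3199284 = \left(-492\right) \left(- \frac{1}{488}\right) + 3199284 = \frac{123}{122} + 3199284 = \frac{390312771}{122}$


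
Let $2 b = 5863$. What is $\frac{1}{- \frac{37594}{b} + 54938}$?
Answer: $\frac{5863}{322026306} \approx 1.8207 \cdot 10^{-5}$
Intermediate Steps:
$b = \frac{5863}{2}$ ($b = \frac{1}{2} \cdot 5863 = \frac{5863}{2} \approx 2931.5$)
$\frac{1}{- \frac{37594}{b} + 54938} = \frac{1}{- \frac{37594}{\frac{5863}{2}} + 54938} = \frac{1}{\left(-37594\right) \frac{2}{5863} + 54938} = \frac{1}{- \frac{75188}{5863} + 54938} = \frac{1}{\frac{322026306}{5863}} = \frac{5863}{322026306}$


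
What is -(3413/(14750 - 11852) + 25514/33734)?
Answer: -94536857/48880566 ≈ -1.9340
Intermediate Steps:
-(3413/(14750 - 11852) + 25514/33734) = -(3413/2898 + 25514*(1/33734)) = -(3413*(1/2898) + 12757/16867) = -(3413/2898 + 12757/16867) = -1*94536857/48880566 = -94536857/48880566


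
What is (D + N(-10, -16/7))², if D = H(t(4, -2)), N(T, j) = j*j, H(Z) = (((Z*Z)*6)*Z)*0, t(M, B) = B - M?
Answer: 65536/2401 ≈ 27.295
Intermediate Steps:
H(Z) = 0 (H(Z) = ((Z²*6)*Z)*0 = ((6*Z²)*Z)*0 = (6*Z³)*0 = 0)
N(T, j) = j²
D = 0
(D + N(-10, -16/7))² = (0 + (-16/7)²)² = (0 + 256/49)² = (256/49)² = 65536/2401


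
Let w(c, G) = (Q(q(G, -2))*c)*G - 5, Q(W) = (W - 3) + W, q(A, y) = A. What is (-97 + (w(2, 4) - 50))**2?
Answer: 12544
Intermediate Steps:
Q(W) = -3 + 2*W (Q(W) = (-3 + W) + W = -3 + 2*W)
w(c, G) = -5 + G*c*(-3 + 2*G) (w(c, G) = ((-3 + 2*G)*c)*G - 5 = (c*(-3 + 2*G))*G - 5 = G*c*(-3 + 2*G) - 5 = -5 + G*c*(-3 + 2*G))
(-97 + (w(2, 4) - 50))**2 = (-97 + ((-5 + 4*2*(-3 + 2*4)) - 50))**2 = (-97 + ((-5 + 4*2*(-3 + 8)) - 50))**2 = (-97 + ((-5 + 4*2*5) - 50))**2 = (-97 + ((-5 + 40) - 50))**2 = (-97 + (35 - 50))**2 = (-97 - 15)**2 = (-112)**2 = 12544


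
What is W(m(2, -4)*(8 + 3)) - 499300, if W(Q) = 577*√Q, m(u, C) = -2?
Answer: -499300 + 577*I*√22 ≈ -4.993e+5 + 2706.4*I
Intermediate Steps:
W(m(2, -4)*(8 + 3)) - 499300 = 577*√(-2*(8 + 3)) - 499300 = 577*√(-2*11) - 499300 = 577*√(-22) - 499300 = 577*(I*√22) - 499300 = 577*I*√22 - 499300 = -499300 + 577*I*√22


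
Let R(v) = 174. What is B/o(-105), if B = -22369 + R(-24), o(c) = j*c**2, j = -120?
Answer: 4439/264600 ≈ 0.016776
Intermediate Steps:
o(c) = -120*c**2
B = -22195 (B = -22369 + 174 = -22195)
B/o(-105) = -22195/((-120*(-105)**2)) = -22195/((-120*11025)) = -22195/(-1323000) = -22195*(-1/1323000) = 4439/264600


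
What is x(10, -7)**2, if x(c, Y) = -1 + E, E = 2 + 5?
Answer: 36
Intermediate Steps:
E = 7
x(c, Y) = 6 (x(c, Y) = -1 + 7 = 6)
x(10, -7)**2 = 6**2 = 36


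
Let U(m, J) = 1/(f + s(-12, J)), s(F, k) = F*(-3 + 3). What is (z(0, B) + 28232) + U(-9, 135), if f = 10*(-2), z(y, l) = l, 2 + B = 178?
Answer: 568159/20 ≈ 28408.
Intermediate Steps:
B = 176 (B = -2 + 178 = 176)
s(F, k) = 0 (s(F, k) = F*0 = 0)
f = -20
U(m, J) = -1/20 (U(m, J) = 1/(-20 + 0) = 1/(-20) = -1/20)
(z(0, B) + 28232) + U(-9, 135) = (176 + 28232) - 1/20 = 28408 - 1/20 = 568159/20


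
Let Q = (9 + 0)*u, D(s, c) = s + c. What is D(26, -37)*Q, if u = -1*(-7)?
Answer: -693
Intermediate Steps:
D(s, c) = c + s
u = 7
Q = 63 (Q = (9 + 0)*7 = 9*7 = 63)
D(26, -37)*Q = (-37 + 26)*63 = -11*63 = -693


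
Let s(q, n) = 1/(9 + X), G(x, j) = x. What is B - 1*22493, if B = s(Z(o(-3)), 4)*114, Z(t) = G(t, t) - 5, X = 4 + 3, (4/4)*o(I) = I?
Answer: -179887/8 ≈ -22486.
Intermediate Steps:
o(I) = I
X = 7
Z(t) = -5 + t (Z(t) = t - 5 = -5 + t)
s(q, n) = 1/16 (s(q, n) = 1/(9 + 7) = 1/16)
B = 57/8 (B = (1/16)*114 = 57/8 ≈ 7.1250)
B - 1*22493 = 57/8 - 1*22493 = 57/8 - 22493 = -179887/8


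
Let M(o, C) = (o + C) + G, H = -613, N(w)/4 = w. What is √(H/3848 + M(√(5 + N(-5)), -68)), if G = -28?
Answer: √(-355960202 + 3701776*I*√15)/1924 ≈ 0.19744 + 9.8081*I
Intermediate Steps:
N(w) = 4*w
M(o, C) = -28 + C + o (M(o, C) = (o + C) - 28 = (C + o) - 28 = -28 + C + o)
√(H/3848 + M(√(5 + N(-5)), -68)) = √(-613/3848 + (-28 - 68 + √(5 + 4*(-5)))) = √(-613*1/3848 + (-28 - 68 + √(5 - 20))) = √(-613/3848 + (-28 - 68 + √(-15))) = √(-613/3848 + (-28 - 68 + I*√15)) = √(-613/3848 + (-96 + I*√15)) = √(-370021/3848 + I*√15)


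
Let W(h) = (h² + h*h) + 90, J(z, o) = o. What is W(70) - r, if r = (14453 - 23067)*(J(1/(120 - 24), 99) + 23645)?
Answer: 204540706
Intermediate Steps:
W(h) = 90 + 2*h² (W(h) = (h² + h²) + 90 = 2*h² + 90 = 90 + 2*h²)
r = -204530816 (r = (14453 - 23067)*(99 + 23645) = -8614*23744 = -204530816)
W(70) - r = (90 + 2*70²) - 1*(-204530816) = (90 + 2*4900) + 204530816 = (90 + 9800) + 204530816 = 9890 + 204530816 = 204540706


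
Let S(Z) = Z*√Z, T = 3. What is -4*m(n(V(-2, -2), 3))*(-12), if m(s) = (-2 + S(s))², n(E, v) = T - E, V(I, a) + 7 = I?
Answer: 83136 - 4608*√3 ≈ 75155.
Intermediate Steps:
V(I, a) = -7 + I
n(E, v) = 3 - E
S(Z) = Z^(3/2)
m(s) = (-2 + s^(3/2))²
-4*m(n(V(-2, -2), 3))*(-12) = -4*(-2 + (3 - (-7 - 2))^(3/2))²*(-12) = -4*(-2 + (3 - 1*(-9))^(3/2))²*(-12) = -4*(-2 + (3 + 9)^(3/2))²*(-12) = -4*(-2 + 12^(3/2))²*(-12) = -4*(-2 + 24*√3)²*(-12) = 48*(-2 + 24*√3)²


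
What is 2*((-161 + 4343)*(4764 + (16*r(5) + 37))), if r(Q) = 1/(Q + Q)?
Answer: 200844732/5 ≈ 4.0169e+7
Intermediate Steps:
r(Q) = 1/(2*Q)
2*((-161 + 4343)*(4764 + (16*r(5) + 37))) = 2*((-161 + 4343)*(4764 + (16*((½)/5) + 37))) = 2*(4182*(4764 + (16*((½)*(⅕)) + 37))) = 2*(4182*(4764 + (16*(⅒) + 37))) = 2*(4182*(4764 + (8/5 + 37))) = 2*(4182*(4764 + 193/5)) = 2*(4182*(24013/5)) = 2*(100422366/5) = 200844732/5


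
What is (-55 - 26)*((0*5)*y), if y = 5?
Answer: 0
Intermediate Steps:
(-55 - 26)*((0*5)*y) = (-55 - 26)*((0*5)*5) = -0*5 = -81*0 = 0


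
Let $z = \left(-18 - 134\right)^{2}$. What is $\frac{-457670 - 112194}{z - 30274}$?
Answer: $\frac{284932}{3585} \approx 79.479$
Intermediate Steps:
$z = 23104$ ($z = \left(-152\right)^{2} = 23104$)
$\frac{-457670 - 112194}{z - 30274} = \frac{-457670 - 112194}{23104 - 30274} = - \frac{569864}{-7170} = \left(-569864\right) \left(- \frac{1}{7170}\right) = \frac{284932}{3585}$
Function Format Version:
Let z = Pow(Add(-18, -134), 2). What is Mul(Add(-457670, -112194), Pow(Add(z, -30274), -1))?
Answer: Rational(284932, 3585) ≈ 79.479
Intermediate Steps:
z = 23104 (z = Pow(-152, 2) = 23104)
Mul(Add(-457670, -112194), Pow(Add(z, -30274), -1)) = Mul(Add(-457670, -112194), Pow(Add(23104, -30274), -1)) = Mul(-569864, Pow(-7170, -1)) = Mul(-569864, Rational(-1, 7170)) = Rational(284932, 3585)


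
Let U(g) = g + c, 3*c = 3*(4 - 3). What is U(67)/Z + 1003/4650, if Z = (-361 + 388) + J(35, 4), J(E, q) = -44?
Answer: -17597/4650 ≈ -3.7843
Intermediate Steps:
c = 1 (c = (3*(4 - 3))/3 = (3*1)/3 = (⅓)*3 = 1)
U(g) = 1 + g (U(g) = g + 1 = 1 + g)
Z = -17 (Z = (-361 + 388) - 44 = 27 - 44 = -17)
U(67)/Z + 1003/4650 = (1 + 67)/(-17) + 1003/4650 = 68*(-1/17) + 1003*(1/4650) = -4 + 1003/4650 = -17597/4650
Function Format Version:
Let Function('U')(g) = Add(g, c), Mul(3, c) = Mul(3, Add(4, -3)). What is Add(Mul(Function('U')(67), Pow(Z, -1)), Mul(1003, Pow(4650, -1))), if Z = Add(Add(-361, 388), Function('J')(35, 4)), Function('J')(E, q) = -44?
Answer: Rational(-17597, 4650) ≈ -3.7843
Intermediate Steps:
c = 1 (c = Mul(Rational(1, 3), Mul(3, Add(4, -3))) = Mul(Rational(1, 3), Mul(3, 1)) = Mul(Rational(1, 3), 3) = 1)
Function('U')(g) = Add(1, g) (Function('U')(g) = Add(g, 1) = Add(1, g))
Z = -17 (Z = Add(Add(-361, 388), -44) = Add(27, -44) = -17)
Add(Mul(Function('U')(67), Pow(Z, -1)), Mul(1003, Pow(4650, -1))) = Add(Mul(Add(1, 67), Pow(-17, -1)), Mul(1003, Pow(4650, -1))) = Add(Mul(68, Rational(-1, 17)), Mul(1003, Rational(1, 4650))) = Add(-4, Rational(1003, 4650)) = Rational(-17597, 4650)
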